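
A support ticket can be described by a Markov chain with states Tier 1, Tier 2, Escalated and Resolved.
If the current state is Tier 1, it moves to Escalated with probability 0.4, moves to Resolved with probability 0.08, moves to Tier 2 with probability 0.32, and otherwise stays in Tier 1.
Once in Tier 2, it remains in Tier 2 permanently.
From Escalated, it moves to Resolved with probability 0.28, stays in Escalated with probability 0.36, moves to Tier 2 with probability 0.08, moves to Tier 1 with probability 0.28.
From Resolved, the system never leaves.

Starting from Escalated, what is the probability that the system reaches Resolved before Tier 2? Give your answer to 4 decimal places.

Let h(s) be the probability of absorption at Resolved starting from transient state s. Then h(Resolved) = 1 and h(Tier 2) = 0. By first-step analysis:
h(Tier 1) = 0.2·h(Tier 1) + 0.32·0 + 0.4·h(Escalated) + 0.08·1
h(Escalated) = 0.28·h(Tier 1) + 0.08·0 + 0.36·h(Escalated) + 0.28·1
Solving: h(Tier 1) = 0.4080, h(Escalated) = 0.6160.
Starting from Escalated, the probability is 0.6160.

0.6160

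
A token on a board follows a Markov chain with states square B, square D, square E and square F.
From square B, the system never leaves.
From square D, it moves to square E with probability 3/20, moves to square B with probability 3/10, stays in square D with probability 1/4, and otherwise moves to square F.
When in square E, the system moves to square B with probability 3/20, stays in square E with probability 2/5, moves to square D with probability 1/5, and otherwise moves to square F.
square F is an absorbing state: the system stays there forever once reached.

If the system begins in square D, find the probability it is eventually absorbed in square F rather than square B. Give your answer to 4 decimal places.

0.5179

Let h(s) be the probability of absorption at square F starting from transient state s. Then h(square F) = 1 and h(square B) = 0. By first-step analysis:
h(square D) = 0.3·0 + 0.25·h(square D) + 0.15·h(square E) + 0.3·1
h(square E) = 0.15·0 + 0.2·h(square D) + 0.4·h(square E) + 0.25·1
Solving: h(square D) = 0.5179, h(square E) = 0.5893.
Starting from square D, the probability is 0.5179.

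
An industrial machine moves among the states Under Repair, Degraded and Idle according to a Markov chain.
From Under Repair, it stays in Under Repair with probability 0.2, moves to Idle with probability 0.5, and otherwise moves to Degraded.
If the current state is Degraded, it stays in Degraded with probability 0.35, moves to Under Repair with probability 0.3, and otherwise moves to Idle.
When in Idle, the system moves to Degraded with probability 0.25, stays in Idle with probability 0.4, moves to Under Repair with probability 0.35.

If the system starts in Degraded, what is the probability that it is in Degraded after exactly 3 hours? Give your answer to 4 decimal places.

0.2944

Propagate the distribution vector 3 hours from Degraded.
After 0 hours: (0.0000, 1.0000, 0.0000)
After 1 hour: (0.3000, 0.3500, 0.3500)
After 2 hours: (0.2875, 0.3000, 0.4125)
After 3 hours: (0.2919, 0.2944, 0.4138)
P(in Degraded after 3 hours) = 0.2944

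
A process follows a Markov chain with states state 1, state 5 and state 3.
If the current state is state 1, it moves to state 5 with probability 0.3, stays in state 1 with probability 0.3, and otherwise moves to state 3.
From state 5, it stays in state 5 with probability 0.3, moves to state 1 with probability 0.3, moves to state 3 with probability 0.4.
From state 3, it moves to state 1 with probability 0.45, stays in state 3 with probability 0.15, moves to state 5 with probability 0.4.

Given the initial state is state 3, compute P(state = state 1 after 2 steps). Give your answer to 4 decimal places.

Sum over the intermediate state after 1 step:
P = P(state 3→state 1)·P(state 1→state 1) + P(state 3→state 5)·P(state 5→state 1) + P(state 3→state 3)·P(state 3→state 1)
  = 0.45×0.3 + 0.4×0.3 + 0.15×0.45
  = 0.1350 + 0.1200 + 0.0675 = 0.3225

0.3225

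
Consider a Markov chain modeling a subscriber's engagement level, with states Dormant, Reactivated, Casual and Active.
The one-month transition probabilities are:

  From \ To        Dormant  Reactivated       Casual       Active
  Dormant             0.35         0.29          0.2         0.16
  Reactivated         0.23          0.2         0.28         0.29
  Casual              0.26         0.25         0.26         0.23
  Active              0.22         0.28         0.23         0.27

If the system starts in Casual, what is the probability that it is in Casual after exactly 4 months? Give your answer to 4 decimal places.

Propagate the distribution vector 4 months from Casual.
After 0 months: (0.0000, 0.0000, 1.0000, 0.0000)
After 1 month: (0.2600, 0.2500, 0.2600, 0.2300)
After 2 months: (0.2667, 0.2548, 0.2425, 0.2360)
After 3 months: (0.2669, 0.2550, 0.2420, 0.2361)
After 4 months: (0.2669, 0.2550, 0.2420, 0.2361)
P(in Casual after 4 months) = 0.2420

0.2420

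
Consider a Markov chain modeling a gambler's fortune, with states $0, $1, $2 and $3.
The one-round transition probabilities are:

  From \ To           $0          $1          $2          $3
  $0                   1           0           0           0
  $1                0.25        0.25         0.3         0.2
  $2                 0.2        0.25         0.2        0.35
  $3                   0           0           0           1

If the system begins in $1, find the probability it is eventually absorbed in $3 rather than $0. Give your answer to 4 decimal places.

Let h(s) be the probability of absorption at $3 starting from transient state s. Then h($3) = 1 and h($0) = 0. By first-step analysis:
h($1) = 0.25·0 + 0.25·h($1) + 0.3·h($2) + 0.2·1
h($2) = 0.2·0 + 0.25·h($1) + 0.2·h($2) + 0.35·1
Solving: h($1) = 0.5048, h($2) = 0.5952.
Starting from $1, the probability is 0.5048.

0.5048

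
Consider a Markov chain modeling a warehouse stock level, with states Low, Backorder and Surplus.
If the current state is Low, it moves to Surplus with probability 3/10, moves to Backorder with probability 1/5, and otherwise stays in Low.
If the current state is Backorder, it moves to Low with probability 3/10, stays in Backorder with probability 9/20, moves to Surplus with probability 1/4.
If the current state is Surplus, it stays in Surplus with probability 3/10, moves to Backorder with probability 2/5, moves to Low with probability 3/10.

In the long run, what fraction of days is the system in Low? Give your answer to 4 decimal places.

Let the stationary distribution be π with π = πP and π_1 + π_2 + π_3 = 1.
π_1 = 0.5·π_1 + 0.3·π_2 + 0.3·π_3
π_2 = 0.2·π_1 + 0.45·π_2 + 0.4·π_3
Solving with the normalization constraint gives π = (0.3750, 0.3421, 0.2829).
So the stationary probability of Low is 0.3750.

0.3750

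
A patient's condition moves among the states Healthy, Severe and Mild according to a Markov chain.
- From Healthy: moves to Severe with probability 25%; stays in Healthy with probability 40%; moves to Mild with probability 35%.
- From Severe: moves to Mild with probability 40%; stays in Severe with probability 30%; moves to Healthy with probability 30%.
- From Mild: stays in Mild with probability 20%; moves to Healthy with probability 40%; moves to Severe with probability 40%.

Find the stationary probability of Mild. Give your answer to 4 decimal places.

Let the stationary distribution be π with π = πP and π_1 + π_2 + π_3 = 1.
π_1 = 0.4·π_1 + 0.3·π_2 + 0.4·π_3
π_2 = 0.25·π_1 + 0.3·π_2 + 0.4·π_3
Solving with the normalization constraint gives π = (0.3687, 0.3134, 0.3180).
So the stationary probability of Mild is 0.3180.

0.3180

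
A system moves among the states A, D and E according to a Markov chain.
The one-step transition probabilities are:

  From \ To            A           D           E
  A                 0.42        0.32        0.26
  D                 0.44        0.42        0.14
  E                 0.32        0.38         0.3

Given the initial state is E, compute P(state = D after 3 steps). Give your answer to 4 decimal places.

0.3712

Propagate the distribution vector 3 steps from E.
After 0 steps: (0.0000, 0.0000, 1.0000)
After 1 step: (0.3200, 0.3800, 0.3000)
After 2 steps: (0.3976, 0.3760, 0.2264)
After 3 steps: (0.4049, 0.3712, 0.2239)
P(in D after 3 steps) = 0.3712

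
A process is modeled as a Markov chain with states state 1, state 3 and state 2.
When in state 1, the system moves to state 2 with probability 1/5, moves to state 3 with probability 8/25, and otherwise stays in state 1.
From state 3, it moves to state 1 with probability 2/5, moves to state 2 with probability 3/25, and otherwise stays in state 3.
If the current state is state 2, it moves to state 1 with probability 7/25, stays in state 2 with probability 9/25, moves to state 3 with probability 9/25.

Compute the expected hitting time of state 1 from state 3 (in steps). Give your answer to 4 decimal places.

Let t(s) be the expected number of steps to first reach state 1 from state s, with t(state 1) = 0. Conditioning on the first step:
t(state 3) = 1 + 0.48·t(state 3) + 0.12·t(state 2)
t(state 2) = 1 + 0.36·t(state 3) + 0.36·t(state 2)
Solving: t(state 3) = 2.6243, t(state 2) = 3.0387.
Expected steps from state 3 to state 1: 2.6243.

2.6243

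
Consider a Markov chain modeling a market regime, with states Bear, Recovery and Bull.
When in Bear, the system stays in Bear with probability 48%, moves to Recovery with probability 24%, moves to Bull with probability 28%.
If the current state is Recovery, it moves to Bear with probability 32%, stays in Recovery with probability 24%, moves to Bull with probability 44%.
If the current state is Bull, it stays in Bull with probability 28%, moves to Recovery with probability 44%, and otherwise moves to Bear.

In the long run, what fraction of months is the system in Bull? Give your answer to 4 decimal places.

0.3289

Let the stationary distribution be π with π = πP and π_1 + π_2 + π_3 = 1.
π_1 = 0.48·π_1 + 0.32·π_2 + 0.28·π_3
π_2 = 0.24·π_1 + 0.24·π_2 + 0.44·π_3
Solving with the normalization constraint gives π = (0.3653, 0.3058, 0.3289).
So the stationary probability of Bull is 0.3289.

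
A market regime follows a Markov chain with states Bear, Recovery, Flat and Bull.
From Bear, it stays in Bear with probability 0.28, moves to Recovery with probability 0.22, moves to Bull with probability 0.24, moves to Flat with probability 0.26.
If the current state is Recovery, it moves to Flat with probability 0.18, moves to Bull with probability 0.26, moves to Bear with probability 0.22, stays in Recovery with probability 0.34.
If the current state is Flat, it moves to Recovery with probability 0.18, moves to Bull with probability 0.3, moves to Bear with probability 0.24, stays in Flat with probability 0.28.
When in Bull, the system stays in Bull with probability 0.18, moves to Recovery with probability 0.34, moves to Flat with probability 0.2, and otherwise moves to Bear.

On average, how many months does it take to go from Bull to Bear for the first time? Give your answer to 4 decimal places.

3.9495

Let t(s) be the expected number of months to first reach Bear from state s, with t(Bear) = 0. Conditioning on the first month:
t(Recovery) = 1 + 0.34·t(Recovery) + 0.18·t(Flat) + 0.26·t(Bull)
t(Flat) = 1 + 0.18·t(Recovery) + 0.28·t(Flat) + 0.3·t(Bull)
t(Bull) = 1 + 0.34·t(Recovery) + 0.2·t(Flat) + 0.18·t(Bull)
Solving: t(Recovery) = 4.1839, t(Flat) = 4.0805, t(Bull) = 3.9495.
Expected months from Bull to Bear: 3.9495.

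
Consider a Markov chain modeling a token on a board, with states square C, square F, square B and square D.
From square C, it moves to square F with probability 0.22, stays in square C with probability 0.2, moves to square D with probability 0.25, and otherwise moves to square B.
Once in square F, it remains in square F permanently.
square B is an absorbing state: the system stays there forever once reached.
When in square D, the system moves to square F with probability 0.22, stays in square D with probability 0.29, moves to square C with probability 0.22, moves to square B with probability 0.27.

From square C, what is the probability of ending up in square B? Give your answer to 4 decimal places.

Let h(s) be the probability of absorption at square B starting from transient state s. Then h(square B) = 1 and h(square F) = 0. By first-step analysis:
h(square C) = 0.2·h(square C) + 0.22·0 + 0.33·1 + 0.25·h(square D)
h(square D) = 0.22·h(square C) + 0.22·0 + 0.27·1 + 0.29·h(square D)
Solving: h(square C) = 0.5883, h(square D) = 0.5626.
Starting from square C, the probability is 0.5883.

0.5883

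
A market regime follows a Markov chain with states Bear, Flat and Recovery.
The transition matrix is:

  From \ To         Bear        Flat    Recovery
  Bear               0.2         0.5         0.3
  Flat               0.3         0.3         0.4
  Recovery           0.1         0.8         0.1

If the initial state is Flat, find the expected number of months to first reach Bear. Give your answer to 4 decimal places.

Let t(s) be the expected number of months to first reach Bear from state s, with t(Bear) = 0. Conditioning on the first month:
t(Flat) = 1 + 0.3·t(Flat) + 0.4·t(Recovery)
t(Recovery) = 1 + 0.8·t(Flat) + 0.1·t(Recovery)
Solving: t(Flat) = 4.1935, t(Recovery) = 4.8387.
Expected months from Flat to Bear: 4.1935.

4.1935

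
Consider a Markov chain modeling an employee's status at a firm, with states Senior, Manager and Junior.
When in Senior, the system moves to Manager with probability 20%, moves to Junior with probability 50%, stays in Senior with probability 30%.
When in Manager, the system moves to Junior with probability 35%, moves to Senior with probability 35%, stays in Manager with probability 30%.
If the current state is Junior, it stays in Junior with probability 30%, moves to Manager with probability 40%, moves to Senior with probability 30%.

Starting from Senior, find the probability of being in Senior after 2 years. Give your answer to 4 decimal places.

0.3100

Sum over the intermediate state after 1 year:
P = P(Senior→Senior)·P(Senior→Senior) + P(Senior→Manager)·P(Manager→Senior) + P(Senior→Junior)·P(Junior→Senior)
  = 0.3×0.3 + 0.2×0.35 + 0.5×0.3
  = 0.0900 + 0.0700 + 0.1500 = 0.3100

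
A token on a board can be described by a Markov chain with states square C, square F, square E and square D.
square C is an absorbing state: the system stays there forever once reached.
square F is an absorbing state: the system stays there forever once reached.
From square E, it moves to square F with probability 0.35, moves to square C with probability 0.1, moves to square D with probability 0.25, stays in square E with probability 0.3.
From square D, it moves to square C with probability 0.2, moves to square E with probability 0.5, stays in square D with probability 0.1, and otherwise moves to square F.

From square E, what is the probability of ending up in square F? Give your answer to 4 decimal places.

Let h(s) be the probability of absorption at square F starting from transient state s. Then h(square F) = 1 and h(square C) = 0. By first-step analysis:
h(square E) = 0.1·0 + 0.35·1 + 0.3·h(square E) + 0.25·h(square D)
h(square D) = 0.2·0 + 0.2·1 + 0.5·h(square E) + 0.1·h(square D)
Solving: h(square E) = 0.7228, h(square D) = 0.6238.
Starting from square E, the probability is 0.7228.

0.7228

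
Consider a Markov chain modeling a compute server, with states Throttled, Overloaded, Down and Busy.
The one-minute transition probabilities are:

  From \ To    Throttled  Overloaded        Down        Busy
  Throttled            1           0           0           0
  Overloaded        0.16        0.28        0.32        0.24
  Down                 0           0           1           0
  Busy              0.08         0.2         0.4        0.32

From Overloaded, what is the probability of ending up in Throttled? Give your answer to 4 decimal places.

Let h(s) be the probability of absorption at Throttled starting from transient state s. Then h(Throttled) = 1 and h(Down) = 0. By first-step analysis:
h(Overloaded) = 0.16·1 + 0.28·h(Overloaded) + 0.32·0 + 0.24·h(Busy)
h(Busy) = 0.08·1 + 0.2·h(Overloaded) + 0.4·0 + 0.32·h(Busy)
Solving: h(Overloaded) = 0.2899, h(Busy) = 0.2029.
Starting from Overloaded, the probability is 0.2899.

0.2899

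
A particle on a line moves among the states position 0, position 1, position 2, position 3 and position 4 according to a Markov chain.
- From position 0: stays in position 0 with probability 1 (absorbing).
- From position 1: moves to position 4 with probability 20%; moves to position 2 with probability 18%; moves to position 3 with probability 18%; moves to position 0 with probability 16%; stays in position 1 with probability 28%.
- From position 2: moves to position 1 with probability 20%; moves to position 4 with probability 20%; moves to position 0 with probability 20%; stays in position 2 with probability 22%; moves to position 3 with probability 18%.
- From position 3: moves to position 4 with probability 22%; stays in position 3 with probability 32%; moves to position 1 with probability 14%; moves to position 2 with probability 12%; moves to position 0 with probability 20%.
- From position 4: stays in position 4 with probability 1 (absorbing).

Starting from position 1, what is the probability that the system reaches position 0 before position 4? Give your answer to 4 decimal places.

Let h(s) be the probability of absorption at position 0 starting from transient state s. Then h(position 0) = 1 and h(position 4) = 0. By first-step analysis:
h(position 1) = 0.16·1 + 0.28·h(position 1) + 0.18·h(position 2) + 0.18·h(position 3) + 0.2·0
h(position 2) = 0.2·1 + 0.2·h(position 1) + 0.22·h(position 2) + 0.18·h(position 3) + 0.2·0
h(position 3) = 0.2·1 + 0.14·h(position 1) + 0.12·h(position 2) + 0.32·h(position 3) + 0.22·0
Solving: h(position 1) = 0.4620, h(position 2) = 0.4844, h(position 3) = 0.4747.
Starting from position 1, the probability is 0.4620.

0.4620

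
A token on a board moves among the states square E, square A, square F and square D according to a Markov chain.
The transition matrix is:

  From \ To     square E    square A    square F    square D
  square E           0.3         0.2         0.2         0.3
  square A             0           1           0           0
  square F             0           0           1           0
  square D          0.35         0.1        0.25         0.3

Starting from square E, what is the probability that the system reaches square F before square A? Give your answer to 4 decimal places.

0.5584

Let h(s) be the probability of absorption at square F starting from transient state s. Then h(square F) = 1 and h(square A) = 0. By first-step analysis:
h(square E) = 0.3·h(square E) + 0.2·0 + 0.2·1 + 0.3·h(square D)
h(square D) = 0.35·h(square E) + 0.1·0 + 0.25·1 + 0.3·h(square D)
Solving: h(square E) = 0.5584, h(square D) = 0.6364.
Starting from square E, the probability is 0.5584.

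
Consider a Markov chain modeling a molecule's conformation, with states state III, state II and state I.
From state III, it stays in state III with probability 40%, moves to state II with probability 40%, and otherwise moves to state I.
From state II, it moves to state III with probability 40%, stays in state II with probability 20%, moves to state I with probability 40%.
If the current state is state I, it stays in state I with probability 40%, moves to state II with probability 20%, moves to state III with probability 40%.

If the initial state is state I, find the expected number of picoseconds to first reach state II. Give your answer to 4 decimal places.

3.5714

Let t(s) be the expected number of picoseconds to first reach state II from state s, with t(state II) = 0. Conditioning on the first picosecond:
t(state III) = 1 + 0.4·t(state III) + 0.2·t(state I)
t(state I) = 1 + 0.4·t(state III) + 0.4·t(state I)
Solving: t(state III) = 2.8571, t(state I) = 3.5714.
Expected picoseconds from state I to state II: 3.5714.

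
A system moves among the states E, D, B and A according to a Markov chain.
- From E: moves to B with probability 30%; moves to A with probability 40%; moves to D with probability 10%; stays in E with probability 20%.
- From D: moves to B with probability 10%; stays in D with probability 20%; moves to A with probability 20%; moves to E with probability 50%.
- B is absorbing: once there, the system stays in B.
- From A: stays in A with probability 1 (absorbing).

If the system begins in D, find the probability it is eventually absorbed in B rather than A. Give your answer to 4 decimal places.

Let h(s) be the probability of absorption at B starting from transient state s. Then h(B) = 1 and h(A) = 0. By first-step analysis:
h(E) = 0.2·h(E) + 0.1·h(D) + 0.3·1 + 0.4·0
h(D) = 0.5·h(E) + 0.2·h(D) + 0.1·1 + 0.2·0
Solving: h(E) = 0.4237, h(D) = 0.3898.
Starting from D, the probability is 0.3898.

0.3898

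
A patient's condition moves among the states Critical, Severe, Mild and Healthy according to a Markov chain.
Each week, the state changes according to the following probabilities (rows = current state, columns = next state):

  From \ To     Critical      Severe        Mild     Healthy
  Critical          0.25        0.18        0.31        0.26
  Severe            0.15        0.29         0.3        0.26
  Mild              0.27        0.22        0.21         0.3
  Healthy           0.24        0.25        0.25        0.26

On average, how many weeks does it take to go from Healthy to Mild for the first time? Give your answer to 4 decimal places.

Let t(s) be the expected number of weeks to first reach Mild from state s, with t(Mild) = 0. Conditioning on the first week:
t(Critical) = 1 + 0.25·t(Critical) + 0.18·t(Severe) + 0.26·t(Healthy)
t(Severe) = 1 + 0.15·t(Critical) + 0.29·t(Severe) + 0.26·t(Healthy)
t(Healthy) = 1 + 0.24·t(Critical) + 0.25·t(Severe) + 0.26·t(Healthy)
Solving: t(Critical) = 3.4226, t(Severe) = 3.4611, t(Healthy) = 3.6307.
Expected weeks from Healthy to Mild: 3.6307.

3.6307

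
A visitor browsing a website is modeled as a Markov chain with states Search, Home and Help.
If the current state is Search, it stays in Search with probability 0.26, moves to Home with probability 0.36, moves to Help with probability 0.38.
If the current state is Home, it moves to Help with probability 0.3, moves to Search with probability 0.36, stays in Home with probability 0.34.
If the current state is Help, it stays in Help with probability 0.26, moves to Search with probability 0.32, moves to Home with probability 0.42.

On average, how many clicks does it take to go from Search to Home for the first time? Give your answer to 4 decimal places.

2.6291

Let t(s) be the expected number of clicks to first reach Home from state s, with t(Home) = 0. Conditioning on the first click:
t(Search) = 1 + 0.26·t(Search) + 0.38·t(Help)
t(Help) = 1 + 0.32·t(Search) + 0.26·t(Help)
Solving: t(Search) = 2.6291, t(Help) = 2.4883.
Expected clicks from Search to Home: 2.6291.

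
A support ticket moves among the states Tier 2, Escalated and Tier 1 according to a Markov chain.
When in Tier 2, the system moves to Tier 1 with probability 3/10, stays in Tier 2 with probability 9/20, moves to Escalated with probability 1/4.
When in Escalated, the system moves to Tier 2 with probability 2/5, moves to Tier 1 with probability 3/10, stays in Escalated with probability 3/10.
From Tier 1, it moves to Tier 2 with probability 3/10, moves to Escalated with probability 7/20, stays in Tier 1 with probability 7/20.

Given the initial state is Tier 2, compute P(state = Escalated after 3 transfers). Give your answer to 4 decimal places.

Propagate the distribution vector 3 transfers from Tier 2.
After 0 transfers: (1.0000, 0.0000, 0.0000)
After 1 transfer: (0.4500, 0.2500, 0.3000)
After 2 transfers: (0.3925, 0.2925, 0.3150)
After 3 transfers: (0.3881, 0.2961, 0.3158)
P(in Escalated after 3 transfers) = 0.2961

0.2961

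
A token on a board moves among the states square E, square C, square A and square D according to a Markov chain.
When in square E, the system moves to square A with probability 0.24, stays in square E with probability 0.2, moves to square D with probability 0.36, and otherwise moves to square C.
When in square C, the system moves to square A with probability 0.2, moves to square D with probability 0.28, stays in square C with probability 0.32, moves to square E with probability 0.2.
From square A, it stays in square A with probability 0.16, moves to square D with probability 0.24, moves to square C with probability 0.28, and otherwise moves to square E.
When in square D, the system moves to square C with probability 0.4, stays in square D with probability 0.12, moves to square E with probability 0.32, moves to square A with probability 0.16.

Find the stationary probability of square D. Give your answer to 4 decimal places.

0.2522

Let the stationary distribution be π with π = πP and π_1 + π_2 + π_3 + π_4 = 1.
π_1 = 0.2·π_1 + 0.2·π_2 + 0.32·π_3 + 0.32·π_4
π_2 = 0.2·π_1 + 0.32·π_2 + 0.28·π_3 + 0.4·π_4
π_3 = 0.24·π_1 + 0.2·π_2 + 0.16·π_3 + 0.16·π_4
Solving with the normalization constraint gives π = (0.2533, 0.3021, 0.1924, 0.2522).
So the stationary probability of square D is 0.2522.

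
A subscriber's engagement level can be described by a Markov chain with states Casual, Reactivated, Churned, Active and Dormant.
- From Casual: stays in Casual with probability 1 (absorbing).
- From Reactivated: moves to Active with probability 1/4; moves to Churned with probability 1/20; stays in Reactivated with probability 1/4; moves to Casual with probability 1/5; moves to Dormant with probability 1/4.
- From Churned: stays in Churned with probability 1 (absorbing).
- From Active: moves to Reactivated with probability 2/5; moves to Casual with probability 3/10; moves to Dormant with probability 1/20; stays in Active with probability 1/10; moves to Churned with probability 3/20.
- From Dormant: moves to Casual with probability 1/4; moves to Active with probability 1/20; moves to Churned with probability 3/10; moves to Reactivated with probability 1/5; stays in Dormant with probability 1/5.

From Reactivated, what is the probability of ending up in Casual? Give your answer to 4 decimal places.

0.6573

Let h(s) be the probability of absorption at Casual starting from transient state s. Then h(Casual) = 1 and h(Churned) = 0. By first-step analysis:
h(Reactivated) = 0.2·1 + 0.25·h(Reactivated) + 0.05·0 + 0.25·h(Active) + 0.25·h(Dormant)
h(Active) = 0.3·1 + 0.4·h(Reactivated) + 0.15·0 + 0.1·h(Active) + 0.05·h(Dormant)
h(Dormant) = 0.25·1 + 0.2·h(Reactivated) + 0.3·0 + 0.05·h(Active) + 0.2·h(Dormant)
Solving: h(Reactivated) = 0.6573, h(Active) = 0.6542, h(Dormant) = 0.5177.
Starting from Reactivated, the probability is 0.6573.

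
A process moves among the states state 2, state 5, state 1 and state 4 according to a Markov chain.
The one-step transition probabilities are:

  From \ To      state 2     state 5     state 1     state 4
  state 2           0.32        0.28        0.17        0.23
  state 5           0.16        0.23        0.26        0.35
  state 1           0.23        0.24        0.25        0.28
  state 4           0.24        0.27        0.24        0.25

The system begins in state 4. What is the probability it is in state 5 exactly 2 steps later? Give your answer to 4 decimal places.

Propagate the distribution vector 2 steps from state 4.
After 0 steps: (0.0000, 0.0000, 0.0000, 1.0000)
After 1 step: (0.2400, 0.2700, 0.2400, 0.2500)
After 2 steps: (0.2352, 0.2544, 0.2310, 0.2794)
P(in state 5 after 2 steps) = 0.2544

0.2544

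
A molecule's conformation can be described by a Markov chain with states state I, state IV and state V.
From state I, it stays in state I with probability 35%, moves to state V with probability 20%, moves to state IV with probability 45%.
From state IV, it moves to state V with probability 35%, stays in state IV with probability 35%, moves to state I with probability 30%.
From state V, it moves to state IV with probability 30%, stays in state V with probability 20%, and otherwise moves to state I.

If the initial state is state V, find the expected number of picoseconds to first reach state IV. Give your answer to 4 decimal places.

2.7381

Let t(s) be the expected number of picoseconds to first reach state IV from state s, with t(state IV) = 0. Conditioning on the first picosecond:
t(state I) = 1 + 0.35·t(state I) + 0.2·t(state V)
t(state V) = 1 + 0.5·t(state I) + 0.2·t(state V)
Solving: t(state I) = 2.3810, t(state V) = 2.7381.
Expected picoseconds from state V to state IV: 2.7381.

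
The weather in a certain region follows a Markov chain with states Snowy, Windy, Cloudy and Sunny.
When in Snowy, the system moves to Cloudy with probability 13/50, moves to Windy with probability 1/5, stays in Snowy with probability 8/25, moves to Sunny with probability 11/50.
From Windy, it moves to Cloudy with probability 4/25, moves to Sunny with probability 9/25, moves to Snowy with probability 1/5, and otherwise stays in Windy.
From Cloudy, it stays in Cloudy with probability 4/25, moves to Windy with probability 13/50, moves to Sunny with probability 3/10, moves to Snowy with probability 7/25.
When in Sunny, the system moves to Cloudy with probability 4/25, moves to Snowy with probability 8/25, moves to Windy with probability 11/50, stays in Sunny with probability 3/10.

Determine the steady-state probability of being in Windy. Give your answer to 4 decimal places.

Let the stationary distribution be π with π = πP and π_1 + π_2 + π_3 + π_4 = 1.
π_1 = 0.32·π_1 + 0.2·π_2 + 0.28·π_3 + 0.32·π_4
π_2 = 0.2·π_1 + 0.28·π_2 + 0.26·π_3 + 0.22·π_4
π_3 = 0.26·π_1 + 0.16·π_2 + 0.16·π_3 + 0.16·π_4
Solving with the normalization constraint gives π = (0.2841, 0.2360, 0.1884, 0.2914).
So the stationary probability of Windy is 0.2360.

0.2360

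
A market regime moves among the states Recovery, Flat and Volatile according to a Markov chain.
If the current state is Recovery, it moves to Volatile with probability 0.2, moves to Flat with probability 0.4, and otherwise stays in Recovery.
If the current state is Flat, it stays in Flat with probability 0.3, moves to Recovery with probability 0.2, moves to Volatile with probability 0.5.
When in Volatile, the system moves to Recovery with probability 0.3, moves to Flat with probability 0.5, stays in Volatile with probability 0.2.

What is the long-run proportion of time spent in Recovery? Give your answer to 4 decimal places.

Let the stationary distribution be π with π = πP and π_1 + π_2 + π_3 = 1.
π_1 = 0.4·π_1 + 0.2·π_2 + 0.3·π_3
π_2 = 0.4·π_1 + 0.3·π_2 + 0.5·π_3
Solving with the normalization constraint gives π = (0.2897, 0.3925, 0.3178).
So the stationary probability of Recovery is 0.2897.

0.2897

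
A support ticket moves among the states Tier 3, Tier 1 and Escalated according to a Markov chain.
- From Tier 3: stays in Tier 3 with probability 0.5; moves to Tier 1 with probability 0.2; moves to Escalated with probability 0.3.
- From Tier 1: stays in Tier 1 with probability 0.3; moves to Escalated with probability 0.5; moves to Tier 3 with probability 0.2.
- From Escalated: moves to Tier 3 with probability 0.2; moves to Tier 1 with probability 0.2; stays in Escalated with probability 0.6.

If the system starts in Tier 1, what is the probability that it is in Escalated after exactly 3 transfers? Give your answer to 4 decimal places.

0.4990

Propagate the distribution vector 3 transfers from Tier 1.
After 0 transfers: (0.0000, 1.0000, 0.0000)
After 1 transfer: (0.2000, 0.3000, 0.5000)
After 2 transfers: (0.2600, 0.2300, 0.5100)
After 3 transfers: (0.2780, 0.2230, 0.4990)
P(in Escalated after 3 transfers) = 0.4990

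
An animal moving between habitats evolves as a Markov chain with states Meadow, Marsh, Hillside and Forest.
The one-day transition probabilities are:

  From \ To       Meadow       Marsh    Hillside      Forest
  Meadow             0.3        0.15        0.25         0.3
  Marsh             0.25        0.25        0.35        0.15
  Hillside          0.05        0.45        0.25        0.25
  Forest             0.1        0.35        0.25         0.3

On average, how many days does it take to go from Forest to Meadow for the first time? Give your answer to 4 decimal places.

Let t(s) be the expected number of days to first reach Meadow from state s, with t(Meadow) = 0. Conditioning on the first day:
t(Marsh) = 1 + 0.25·t(Marsh) + 0.35·t(Hillside) + 0.15·t(Forest)
t(Hillside) = 1 + 0.45·t(Marsh) + 0.25·t(Hillside) + 0.25·t(Forest)
t(Forest) = 1 + 0.35·t(Marsh) + 0.25·t(Hillside) + 0.3·t(Forest)
Solving: t(Marsh) = 6.3105, t(Hillside) = 7.5459, t(Forest) = 7.2788.
Expected days from Forest to Meadow: 7.2788.

7.2788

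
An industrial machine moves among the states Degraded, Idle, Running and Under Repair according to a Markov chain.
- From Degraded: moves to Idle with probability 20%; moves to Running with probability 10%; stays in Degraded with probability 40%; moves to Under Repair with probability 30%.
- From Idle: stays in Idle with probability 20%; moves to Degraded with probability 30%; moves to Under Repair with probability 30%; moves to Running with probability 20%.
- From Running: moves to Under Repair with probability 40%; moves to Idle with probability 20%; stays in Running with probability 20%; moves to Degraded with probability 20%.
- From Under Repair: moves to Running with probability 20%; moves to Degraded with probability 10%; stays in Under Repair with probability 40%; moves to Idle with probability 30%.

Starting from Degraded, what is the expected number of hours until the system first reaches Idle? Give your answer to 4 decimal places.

4.2553

Let t(s) be the expected number of hours to first reach Idle from state s, with t(Idle) = 0. Conditioning on the first hour:
t(Degraded) = 1 + 0.4·t(Degraded) + 0.1·t(Running) + 0.3·t(Under Repair)
t(Running) = 1 + 0.2·t(Degraded) + 0.2·t(Running) + 0.4·t(Under Repair)
t(Under Repair) = 1 + 0.1·t(Degraded) + 0.2·t(Running) + 0.4·t(Under Repair)
Solving: t(Degraded) = 4.2553, t(Running) = 4.2021, t(Under Repair) = 3.7766.
Expected hours from Degraded to Idle: 4.2553.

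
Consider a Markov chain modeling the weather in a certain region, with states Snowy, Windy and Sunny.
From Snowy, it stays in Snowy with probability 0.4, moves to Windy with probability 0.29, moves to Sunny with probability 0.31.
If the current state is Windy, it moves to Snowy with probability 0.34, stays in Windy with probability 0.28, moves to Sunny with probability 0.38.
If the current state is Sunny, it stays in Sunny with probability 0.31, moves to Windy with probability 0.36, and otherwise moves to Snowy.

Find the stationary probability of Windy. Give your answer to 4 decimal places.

0.3101

Let the stationary distribution be π with π = πP and π_1 + π_2 + π_3 = 1.
π_1 = 0.4·π_1 + 0.34·π_2 + 0.33·π_3
π_2 = 0.29·π_1 + 0.28·π_2 + 0.36·π_3
Solving with the normalization constraint gives π = (0.3582, 0.3101, 0.3317).
So the stationary probability of Windy is 0.3101.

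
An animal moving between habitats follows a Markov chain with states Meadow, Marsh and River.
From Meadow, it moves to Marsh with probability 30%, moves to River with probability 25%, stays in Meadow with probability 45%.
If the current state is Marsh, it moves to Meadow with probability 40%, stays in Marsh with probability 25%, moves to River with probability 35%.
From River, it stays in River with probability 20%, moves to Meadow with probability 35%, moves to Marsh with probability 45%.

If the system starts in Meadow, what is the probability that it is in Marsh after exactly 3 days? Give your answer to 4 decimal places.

Propagate the distribution vector 3 days from Meadow.
After 0 days: (1.0000, 0.0000, 0.0000)
After 1 day: (0.4500, 0.3000, 0.2500)
After 2 days: (0.4100, 0.3225, 0.2675)
After 3 days: (0.4071, 0.3240, 0.2689)
P(in Marsh after 3 days) = 0.3240

0.3240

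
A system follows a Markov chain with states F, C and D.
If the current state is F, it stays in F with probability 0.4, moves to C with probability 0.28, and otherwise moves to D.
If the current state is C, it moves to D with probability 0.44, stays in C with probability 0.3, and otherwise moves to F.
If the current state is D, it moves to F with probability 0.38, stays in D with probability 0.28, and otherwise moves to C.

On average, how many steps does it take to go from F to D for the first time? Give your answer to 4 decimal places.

2.8226

Let t(s) be the expected number of steps to first reach D from state s, with t(D) = 0. Conditioning on the first step:
t(F) = 1 + 0.4·t(F) + 0.28·t(C)
t(C) = 1 + 0.26·t(F) + 0.3·t(C)
Solving: t(F) = 2.8226, t(C) = 2.4770.
Expected steps from F to D: 2.8226.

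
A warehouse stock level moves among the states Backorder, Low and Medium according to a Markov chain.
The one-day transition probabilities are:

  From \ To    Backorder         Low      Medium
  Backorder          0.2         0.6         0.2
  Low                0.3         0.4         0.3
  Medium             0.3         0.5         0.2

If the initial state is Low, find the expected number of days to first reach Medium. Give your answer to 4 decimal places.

Let t(s) be the expected number of days to first reach Medium from state s, with t(Medium) = 0. Conditioning on the first day:
t(Backorder) = 1 + 0.2·t(Backorder) + 0.6·t(Low)
t(Low) = 1 + 0.3·t(Backorder) + 0.4·t(Low)
Solving: t(Backorder) = 4.0000, t(Low) = 3.6667.
Expected days from Low to Medium: 3.6667.

3.6667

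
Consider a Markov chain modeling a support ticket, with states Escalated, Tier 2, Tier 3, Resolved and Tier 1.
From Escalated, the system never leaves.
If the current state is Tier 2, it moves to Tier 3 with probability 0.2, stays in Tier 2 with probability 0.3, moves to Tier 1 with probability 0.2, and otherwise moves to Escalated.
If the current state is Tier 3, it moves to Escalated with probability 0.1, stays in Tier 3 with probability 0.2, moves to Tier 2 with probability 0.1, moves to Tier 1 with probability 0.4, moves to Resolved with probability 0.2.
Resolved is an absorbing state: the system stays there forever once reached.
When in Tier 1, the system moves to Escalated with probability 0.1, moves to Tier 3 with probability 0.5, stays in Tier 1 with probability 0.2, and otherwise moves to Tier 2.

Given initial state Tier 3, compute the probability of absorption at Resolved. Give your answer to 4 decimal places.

Let h(s) be the probability of absorption at Resolved starting from transient state s. Then h(Resolved) = 1 and h(Escalated) = 0. By first-step analysis:
h(Tier 2) = 0.3·0 + 0.3·h(Tier 2) + 0.2·h(Tier 3) + 0.2·h(Tier 1)
h(Tier 3) = 0.1·0 + 0.1·h(Tier 2) + 0.2·h(Tier 3) + 0.2·1 + 0.4·h(Tier 1)
h(Tier 1) = 0.1·0 + 0.2·h(Tier 2) + 0.5·h(Tier 3) + 0.2·h(Tier 1)
Solving: h(Tier 2) = 0.2222, h(Tier 3) = 0.4444, h(Tier 1) = 0.3333.
Starting from Tier 3, the probability is 0.4444.

0.4444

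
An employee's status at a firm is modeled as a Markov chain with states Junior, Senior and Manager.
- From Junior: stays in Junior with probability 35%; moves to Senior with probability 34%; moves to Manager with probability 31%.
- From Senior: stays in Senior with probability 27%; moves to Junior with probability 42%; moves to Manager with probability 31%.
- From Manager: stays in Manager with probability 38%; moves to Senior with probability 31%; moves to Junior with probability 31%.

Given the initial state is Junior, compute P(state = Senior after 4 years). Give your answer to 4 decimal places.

Propagate the distribution vector 4 years from Junior.
After 0 years: (1.0000, 0.0000, 0.0000)
After 1 year: (0.3500, 0.3400, 0.3100)
After 2 years: (0.3614, 0.3069, 0.3317)
After 3 years: (0.3582, 0.3086, 0.3332)
After 4 years: (0.3583, 0.3084, 0.3333)
P(in Senior after 4 years) = 0.3084

0.3084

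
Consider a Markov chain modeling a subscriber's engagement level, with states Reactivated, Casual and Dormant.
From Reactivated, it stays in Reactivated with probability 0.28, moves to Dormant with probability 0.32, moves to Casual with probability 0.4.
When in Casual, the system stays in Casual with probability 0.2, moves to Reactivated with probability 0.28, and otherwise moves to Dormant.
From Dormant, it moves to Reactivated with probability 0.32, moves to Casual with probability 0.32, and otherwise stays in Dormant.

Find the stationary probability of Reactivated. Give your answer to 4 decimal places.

0.2959

Let the stationary distribution be π with π = πP and π_1 + π_2 + π_3 = 1.
π_1 = 0.28·π_1 + 0.28·π_2 + 0.32·π_3
π_2 = 0.4·π_1 + 0.2·π_2 + 0.32·π_3
Solving with the normalization constraint gives π = (0.2959, 0.3068, 0.3973).
So the stationary probability of Reactivated is 0.2959.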